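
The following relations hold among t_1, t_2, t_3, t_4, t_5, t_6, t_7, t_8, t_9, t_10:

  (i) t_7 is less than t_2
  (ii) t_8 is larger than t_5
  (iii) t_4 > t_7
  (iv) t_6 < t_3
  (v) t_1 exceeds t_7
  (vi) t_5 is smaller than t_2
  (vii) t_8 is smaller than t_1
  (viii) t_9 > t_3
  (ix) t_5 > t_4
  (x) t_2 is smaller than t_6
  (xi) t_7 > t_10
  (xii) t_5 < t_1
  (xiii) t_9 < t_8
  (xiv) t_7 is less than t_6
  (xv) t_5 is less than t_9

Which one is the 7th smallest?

Piecing the relations together gives one ordering: t_10 < t_7 < t_4 < t_5 < t_2 < t_6 < t_3 < t_9 < t_8 < t_1.
Counting 7 from the smallest end gives t_3.

t_3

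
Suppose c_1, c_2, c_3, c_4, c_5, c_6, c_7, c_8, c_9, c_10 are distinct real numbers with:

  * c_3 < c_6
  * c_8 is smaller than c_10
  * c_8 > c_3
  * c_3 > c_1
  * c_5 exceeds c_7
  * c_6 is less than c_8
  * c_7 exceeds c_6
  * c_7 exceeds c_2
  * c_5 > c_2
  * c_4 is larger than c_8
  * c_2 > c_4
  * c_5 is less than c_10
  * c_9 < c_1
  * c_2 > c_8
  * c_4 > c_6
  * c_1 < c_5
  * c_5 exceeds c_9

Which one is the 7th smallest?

The consecutive relations fix a unique order: c_9 < c_1 < c_3 < c_6 < c_8 < c_4 < c_2 < c_7 < c_5 < c_10.
The 7th smallest is c_2.

c_2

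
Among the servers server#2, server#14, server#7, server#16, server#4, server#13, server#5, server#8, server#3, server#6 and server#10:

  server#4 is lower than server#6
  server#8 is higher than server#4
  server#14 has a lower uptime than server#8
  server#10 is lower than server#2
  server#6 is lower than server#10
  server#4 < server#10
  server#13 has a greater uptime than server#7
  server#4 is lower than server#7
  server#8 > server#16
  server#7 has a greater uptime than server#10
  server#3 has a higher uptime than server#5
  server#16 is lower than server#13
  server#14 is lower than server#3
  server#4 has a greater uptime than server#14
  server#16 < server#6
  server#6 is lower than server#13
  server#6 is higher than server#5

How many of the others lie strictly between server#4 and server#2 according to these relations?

Chaining upward from server#4 reaches: server#6, server#10, server#7, server#13, server#8.
Chaining downward from server#2 reaches: server#14, server#5, server#16, server#6, server#10.
Strictly between server#4 and server#2 are those in both lists: server#6, server#10 — 2 elements.

2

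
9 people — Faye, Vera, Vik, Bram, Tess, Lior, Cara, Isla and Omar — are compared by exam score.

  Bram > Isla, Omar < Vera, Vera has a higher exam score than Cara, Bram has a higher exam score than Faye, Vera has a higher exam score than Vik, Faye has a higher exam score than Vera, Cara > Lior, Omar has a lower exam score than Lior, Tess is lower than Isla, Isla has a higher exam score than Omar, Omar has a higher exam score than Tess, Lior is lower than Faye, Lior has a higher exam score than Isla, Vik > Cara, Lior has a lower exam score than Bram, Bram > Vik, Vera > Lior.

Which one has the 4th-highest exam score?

The consecutive relations fix a unique order: Tess < Omar < Isla < Lior < Cara < Vik < Vera < Faye < Bram.
The 4th largest is Vik.

Vik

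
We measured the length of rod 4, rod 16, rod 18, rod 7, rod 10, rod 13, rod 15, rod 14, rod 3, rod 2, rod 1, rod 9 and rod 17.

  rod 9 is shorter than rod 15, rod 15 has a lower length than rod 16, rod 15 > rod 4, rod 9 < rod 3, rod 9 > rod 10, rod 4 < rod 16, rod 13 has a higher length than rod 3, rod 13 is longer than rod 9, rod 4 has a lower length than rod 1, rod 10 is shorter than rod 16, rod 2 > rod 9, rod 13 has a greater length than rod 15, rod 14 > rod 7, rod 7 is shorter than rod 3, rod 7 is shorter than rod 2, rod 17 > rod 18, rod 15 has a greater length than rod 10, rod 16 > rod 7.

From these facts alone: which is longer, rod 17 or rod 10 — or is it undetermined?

Following every chain through rod 10: above rod 10 we get rod 9, rod 3, rod 2, rod 15, rod 13, rod 16.
rod 17 is not reached, and no chain runs the other way from rod 17 to rod 10.
So the given relations leave the order of rod 10 and rod 17 undetermined.

undetermined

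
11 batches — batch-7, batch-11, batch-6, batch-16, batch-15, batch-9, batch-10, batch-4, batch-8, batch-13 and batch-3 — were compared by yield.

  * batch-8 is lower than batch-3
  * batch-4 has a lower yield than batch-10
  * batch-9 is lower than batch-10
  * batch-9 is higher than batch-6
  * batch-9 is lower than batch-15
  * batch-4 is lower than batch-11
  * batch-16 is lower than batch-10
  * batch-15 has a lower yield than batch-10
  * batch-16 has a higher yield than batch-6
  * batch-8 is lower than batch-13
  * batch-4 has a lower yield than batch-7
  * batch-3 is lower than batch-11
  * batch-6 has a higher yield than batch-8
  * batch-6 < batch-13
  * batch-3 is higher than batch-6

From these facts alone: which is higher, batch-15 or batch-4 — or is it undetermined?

undetermined

Following every chain through batch-4: above batch-4 we get batch-10, batch-11, batch-7.
batch-15 is not reached, and no chain runs the other way from batch-15 to batch-4.
So the given relations leave the order of batch-4 and batch-15 undetermined.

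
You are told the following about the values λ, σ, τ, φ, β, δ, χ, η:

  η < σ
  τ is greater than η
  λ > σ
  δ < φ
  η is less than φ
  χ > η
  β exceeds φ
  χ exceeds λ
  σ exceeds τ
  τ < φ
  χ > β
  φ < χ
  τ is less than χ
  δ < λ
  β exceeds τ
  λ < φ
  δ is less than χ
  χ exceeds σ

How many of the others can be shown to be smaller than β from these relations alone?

6

Directly below β: τ, φ.
One step further: η, δ, λ (5 so far).
One step further: σ (6 so far).
Nothing else is reachable below β; 6 in all.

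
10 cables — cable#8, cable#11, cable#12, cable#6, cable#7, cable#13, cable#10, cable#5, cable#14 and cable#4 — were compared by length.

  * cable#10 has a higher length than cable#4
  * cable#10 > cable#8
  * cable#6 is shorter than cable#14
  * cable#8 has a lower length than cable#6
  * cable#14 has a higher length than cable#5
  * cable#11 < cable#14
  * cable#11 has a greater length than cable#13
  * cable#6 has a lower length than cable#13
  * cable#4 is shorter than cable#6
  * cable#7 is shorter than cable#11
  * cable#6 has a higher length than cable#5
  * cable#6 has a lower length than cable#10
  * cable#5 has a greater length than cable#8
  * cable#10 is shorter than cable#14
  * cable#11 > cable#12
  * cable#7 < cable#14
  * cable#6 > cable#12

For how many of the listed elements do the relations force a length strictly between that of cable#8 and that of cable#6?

1

The relations place cable#8 below cable#6. An element lies strictly between them when it is forced above cable#8 and also forced below cable#6.
Above cable#8: {cable#5, cable#10, cable#13, cable#11, cable#14}. Below cable#6: {cable#4, cable#5, cable#12}.
Intersection: {cable#5} — 1.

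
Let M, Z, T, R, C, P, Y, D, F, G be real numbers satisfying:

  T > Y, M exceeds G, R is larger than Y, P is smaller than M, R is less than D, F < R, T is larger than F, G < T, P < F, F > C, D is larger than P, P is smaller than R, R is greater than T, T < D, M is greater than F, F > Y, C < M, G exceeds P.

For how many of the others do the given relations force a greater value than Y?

5

The elements the relations force above Y are F, T, R, D, M — no chain reaches any other.
That is 5.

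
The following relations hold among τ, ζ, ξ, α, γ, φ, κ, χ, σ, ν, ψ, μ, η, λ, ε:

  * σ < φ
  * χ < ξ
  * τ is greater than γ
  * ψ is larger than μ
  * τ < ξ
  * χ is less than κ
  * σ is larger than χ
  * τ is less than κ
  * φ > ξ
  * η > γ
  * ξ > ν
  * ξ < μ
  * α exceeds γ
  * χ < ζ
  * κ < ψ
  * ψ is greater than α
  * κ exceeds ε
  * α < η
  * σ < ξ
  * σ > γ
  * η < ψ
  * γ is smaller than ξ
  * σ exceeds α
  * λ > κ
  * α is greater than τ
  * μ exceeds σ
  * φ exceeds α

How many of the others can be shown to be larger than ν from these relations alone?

From ν the given relations immediately reach ξ.
From those, μ, φ — 3 in total.
From those, ψ — 4 in total.
No other element is forced above ν by the given relations, so the count is 4.

4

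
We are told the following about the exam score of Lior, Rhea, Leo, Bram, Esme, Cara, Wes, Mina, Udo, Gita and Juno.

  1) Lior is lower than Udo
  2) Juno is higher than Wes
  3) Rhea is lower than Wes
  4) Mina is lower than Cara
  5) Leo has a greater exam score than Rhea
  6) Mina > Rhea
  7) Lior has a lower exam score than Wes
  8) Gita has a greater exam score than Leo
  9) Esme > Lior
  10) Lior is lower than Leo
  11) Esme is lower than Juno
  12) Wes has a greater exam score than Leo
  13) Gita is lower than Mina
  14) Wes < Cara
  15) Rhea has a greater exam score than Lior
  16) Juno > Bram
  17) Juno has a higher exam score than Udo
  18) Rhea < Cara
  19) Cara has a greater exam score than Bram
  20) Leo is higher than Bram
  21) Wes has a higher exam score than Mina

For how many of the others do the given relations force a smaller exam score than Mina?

Directly below Mina: Rhea, Gita.
One step further: Lior, Leo (4 so far).
One step further: Bram (5 so far).
Nothing else is reachable below Mina; 5 in all.

5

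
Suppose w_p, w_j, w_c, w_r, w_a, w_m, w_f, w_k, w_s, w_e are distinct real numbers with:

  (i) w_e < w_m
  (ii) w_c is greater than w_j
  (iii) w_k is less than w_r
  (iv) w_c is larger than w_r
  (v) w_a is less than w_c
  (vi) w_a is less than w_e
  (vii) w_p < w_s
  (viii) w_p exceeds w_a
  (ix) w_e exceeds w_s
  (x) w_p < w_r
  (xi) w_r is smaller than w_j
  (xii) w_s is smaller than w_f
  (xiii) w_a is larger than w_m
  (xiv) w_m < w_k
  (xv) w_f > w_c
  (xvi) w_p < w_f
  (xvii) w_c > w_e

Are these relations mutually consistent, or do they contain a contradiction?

inconsistent

We have w_m < w_a stated directly, yet also w_a < w_p < w_s < w_e < w_m by chaining the others — so w_a < w_m. Contradiction.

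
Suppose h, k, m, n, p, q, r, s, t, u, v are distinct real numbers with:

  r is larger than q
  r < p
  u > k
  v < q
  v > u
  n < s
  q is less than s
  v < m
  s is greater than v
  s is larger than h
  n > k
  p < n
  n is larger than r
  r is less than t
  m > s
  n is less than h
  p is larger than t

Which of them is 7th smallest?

p

The consecutive relations fix a unique order: k < u < v < q < r < t < p < n < h < s < m.
The 7th smallest is p.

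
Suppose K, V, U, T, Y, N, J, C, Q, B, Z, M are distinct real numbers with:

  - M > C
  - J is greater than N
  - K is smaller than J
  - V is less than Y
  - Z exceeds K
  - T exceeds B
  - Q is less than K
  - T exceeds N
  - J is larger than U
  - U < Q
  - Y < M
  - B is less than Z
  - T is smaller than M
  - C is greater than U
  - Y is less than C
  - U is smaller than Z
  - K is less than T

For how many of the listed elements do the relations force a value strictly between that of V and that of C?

1

Chaining upward from V reaches: Y, M.
Chaining downward from C reaches: U, Y.
Strictly between V and C are those in both lists: Y — 1 element.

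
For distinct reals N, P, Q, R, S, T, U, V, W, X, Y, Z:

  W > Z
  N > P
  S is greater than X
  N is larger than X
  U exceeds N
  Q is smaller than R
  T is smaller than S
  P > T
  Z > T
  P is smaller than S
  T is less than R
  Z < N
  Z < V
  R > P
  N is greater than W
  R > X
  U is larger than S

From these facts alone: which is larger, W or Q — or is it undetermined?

Following every chain through W: above W we get N, U; below W we get T, Z.
Q is not reached, and no chain runs the other way from Q to W.
So the given relations leave the order of W and Q undetermined.

undetermined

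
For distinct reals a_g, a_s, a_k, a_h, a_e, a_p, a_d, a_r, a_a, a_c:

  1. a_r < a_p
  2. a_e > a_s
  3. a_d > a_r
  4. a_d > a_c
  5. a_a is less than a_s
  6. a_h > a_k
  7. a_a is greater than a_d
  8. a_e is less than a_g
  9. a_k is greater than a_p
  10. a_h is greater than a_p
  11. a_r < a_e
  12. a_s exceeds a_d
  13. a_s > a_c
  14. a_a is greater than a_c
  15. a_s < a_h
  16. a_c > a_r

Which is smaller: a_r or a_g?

a_r

a_r < a_d and a_d < a_a give a_r < a_a.
With a_a < a_s: a_r < a_d < a_a < a_s.
Then a_s < a_e extends the chain to a_e.
Then a_e < a_g extends the chain to a_g.
So a_r < a_g; a_r is the smaller of the two.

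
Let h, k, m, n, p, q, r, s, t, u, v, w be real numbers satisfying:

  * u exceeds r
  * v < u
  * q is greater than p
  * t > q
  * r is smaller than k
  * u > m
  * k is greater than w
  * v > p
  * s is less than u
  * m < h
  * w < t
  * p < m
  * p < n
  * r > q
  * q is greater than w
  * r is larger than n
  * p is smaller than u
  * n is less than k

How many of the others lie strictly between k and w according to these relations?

2

The relations place w below k. An element lies strictly between them when it is forced above w and also forced below k.
Above w: {q, r, t, u}. Below k: {p, n, q, r}.
Intersection: {q, r} — 2.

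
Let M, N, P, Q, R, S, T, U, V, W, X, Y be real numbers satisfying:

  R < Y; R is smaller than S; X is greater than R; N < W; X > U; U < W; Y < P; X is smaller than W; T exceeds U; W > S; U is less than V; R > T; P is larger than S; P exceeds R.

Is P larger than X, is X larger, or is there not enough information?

undetermined

Following every chain through X: above X we get W; below X we get U, T, R.
P is not reached, and no chain runs the other way from P to X.
So the given relations leave the order of X and P undetermined.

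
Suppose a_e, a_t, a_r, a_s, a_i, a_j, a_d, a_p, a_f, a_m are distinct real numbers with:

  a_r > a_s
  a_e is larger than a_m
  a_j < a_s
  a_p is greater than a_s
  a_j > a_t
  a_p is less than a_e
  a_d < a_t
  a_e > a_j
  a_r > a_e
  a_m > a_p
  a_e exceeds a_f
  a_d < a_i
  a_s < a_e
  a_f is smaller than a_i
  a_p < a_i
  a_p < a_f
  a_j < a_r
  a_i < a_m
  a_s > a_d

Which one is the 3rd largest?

The consecutive relations fix a unique order: a_d < a_t < a_j < a_s < a_p < a_f < a_i < a_m < a_e < a_r.
Counting 3 from the largest end gives a_m.

a_m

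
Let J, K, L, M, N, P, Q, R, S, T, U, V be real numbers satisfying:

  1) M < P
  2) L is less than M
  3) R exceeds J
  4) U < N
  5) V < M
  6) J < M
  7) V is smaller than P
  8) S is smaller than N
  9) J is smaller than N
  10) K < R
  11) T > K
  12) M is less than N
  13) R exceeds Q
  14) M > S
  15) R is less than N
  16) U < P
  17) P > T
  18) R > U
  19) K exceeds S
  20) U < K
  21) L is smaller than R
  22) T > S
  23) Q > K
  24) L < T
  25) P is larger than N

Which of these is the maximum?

U is not greatest since U < R; J is not greatest since J < N; S is not greatest since S < K; V is not greatest since V < M; K is not greatest since K < Q; Q is not greatest since Q < R; L is not greatest since L < R; M is not greatest since M < N; R is not greatest since R < N; N is not greatest since N < P; T is not greatest since T < P.
Only P has nothing above it, so P is the maximum.

P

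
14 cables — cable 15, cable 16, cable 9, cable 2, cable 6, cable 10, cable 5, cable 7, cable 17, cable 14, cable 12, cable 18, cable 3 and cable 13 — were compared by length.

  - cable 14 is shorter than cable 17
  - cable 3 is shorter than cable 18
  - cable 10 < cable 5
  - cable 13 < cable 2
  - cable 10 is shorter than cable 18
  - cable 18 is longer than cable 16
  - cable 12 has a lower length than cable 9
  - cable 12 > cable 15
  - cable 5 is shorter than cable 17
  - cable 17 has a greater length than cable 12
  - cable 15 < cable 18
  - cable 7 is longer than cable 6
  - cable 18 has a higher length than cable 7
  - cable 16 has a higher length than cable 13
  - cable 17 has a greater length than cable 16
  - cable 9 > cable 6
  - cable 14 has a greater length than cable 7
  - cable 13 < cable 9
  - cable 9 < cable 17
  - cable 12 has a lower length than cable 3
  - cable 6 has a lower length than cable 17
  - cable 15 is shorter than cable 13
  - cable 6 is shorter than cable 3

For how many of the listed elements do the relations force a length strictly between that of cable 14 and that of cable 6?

1

The relations place cable 6 below cable 14. An element lies strictly between them when it is forced above cable 6 and also forced below cable 14.
Above cable 6: {cable 3, cable 7, cable 18, cable 9, cable 17}. Below cable 14: {cable 7}.
Intersection: {cable 7} — 1.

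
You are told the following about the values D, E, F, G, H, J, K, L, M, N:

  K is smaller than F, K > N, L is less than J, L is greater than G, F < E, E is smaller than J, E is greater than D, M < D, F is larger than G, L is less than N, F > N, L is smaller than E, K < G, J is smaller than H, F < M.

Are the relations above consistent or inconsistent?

Chaining the given relations yields G < L < N < K, so G < K. But one relation states K < G. These cannot both hold.

inconsistent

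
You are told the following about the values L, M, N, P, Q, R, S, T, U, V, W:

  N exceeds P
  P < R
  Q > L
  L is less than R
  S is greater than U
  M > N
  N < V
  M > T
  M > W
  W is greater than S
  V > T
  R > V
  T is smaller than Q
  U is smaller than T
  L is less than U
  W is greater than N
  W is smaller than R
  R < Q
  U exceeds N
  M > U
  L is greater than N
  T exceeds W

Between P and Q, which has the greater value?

Following the relations from P: P < N < L < U < S < W < T < V < R < Q.
So P < Q; Q is the larger of the two.

Q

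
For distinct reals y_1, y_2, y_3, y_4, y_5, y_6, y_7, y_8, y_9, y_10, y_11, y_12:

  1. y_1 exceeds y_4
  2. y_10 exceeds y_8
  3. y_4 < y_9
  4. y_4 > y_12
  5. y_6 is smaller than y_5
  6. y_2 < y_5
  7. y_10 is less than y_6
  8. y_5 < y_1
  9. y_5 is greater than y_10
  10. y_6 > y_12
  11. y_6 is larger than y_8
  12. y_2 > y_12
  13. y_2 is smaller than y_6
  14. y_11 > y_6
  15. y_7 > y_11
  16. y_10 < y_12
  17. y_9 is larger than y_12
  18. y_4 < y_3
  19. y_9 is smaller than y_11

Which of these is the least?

y_8

y_10 is not least since y_8 < y_10; y_12 is not least since y_10 < y_12; y_2 is not least since y_12 < y_2; y_6 is not least since y_2 < y_6; y_5 is not least since y_6 < y_5; y_4 is not least since y_12 < y_4; y_9 is not least since y_12 < y_9; y_1 is not least since y_4 < y_1; y_11 is not least since y_6 < y_11; y_3 is not least since y_4 < y_3; y_7 is not least since y_11 < y_7.
Only y_8 has nothing below it, so y_8 is the least.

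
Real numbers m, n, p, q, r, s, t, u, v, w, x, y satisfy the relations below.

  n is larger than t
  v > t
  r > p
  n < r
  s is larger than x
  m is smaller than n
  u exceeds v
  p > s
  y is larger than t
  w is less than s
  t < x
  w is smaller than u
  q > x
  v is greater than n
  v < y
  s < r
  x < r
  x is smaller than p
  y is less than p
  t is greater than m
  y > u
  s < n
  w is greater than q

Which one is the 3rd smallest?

x

Chaining the given pairs: m < t < x < q < w < s < n < v < u < y < p < r.
Counting 3 from the smallest end gives x.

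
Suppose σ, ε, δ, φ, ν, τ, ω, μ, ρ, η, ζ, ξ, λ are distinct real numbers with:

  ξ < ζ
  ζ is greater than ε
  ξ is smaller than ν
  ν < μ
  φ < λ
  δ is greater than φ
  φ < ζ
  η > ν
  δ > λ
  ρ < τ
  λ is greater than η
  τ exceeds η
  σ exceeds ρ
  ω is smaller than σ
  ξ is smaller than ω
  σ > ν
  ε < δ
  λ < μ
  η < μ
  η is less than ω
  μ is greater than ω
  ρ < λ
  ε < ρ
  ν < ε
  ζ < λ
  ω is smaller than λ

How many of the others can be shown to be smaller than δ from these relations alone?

Directly below δ: φ, ε, λ.
One step further: ν, η, ρ, ω, ζ (8 so far).
One step further: ξ (9 so far).
No other element is forced below δ by the given relations, so the count is 9.

9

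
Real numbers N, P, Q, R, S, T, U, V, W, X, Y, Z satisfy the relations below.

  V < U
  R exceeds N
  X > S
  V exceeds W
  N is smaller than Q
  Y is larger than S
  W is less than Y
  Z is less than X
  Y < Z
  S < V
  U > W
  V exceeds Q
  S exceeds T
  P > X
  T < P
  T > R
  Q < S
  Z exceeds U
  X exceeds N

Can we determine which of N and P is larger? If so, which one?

N < R and R < T give N < T.
With T < S: N < R < T < S.
Then S < V extends the chain to V.
With V < U: N < R < T < S < V < U.
With U < Z: N < R < T < S < V < U < Z.
With Z < X: N < R < T < S < V < U < Z < X.
With X < P: N < R < T < S < V < U < Z < X < P.
So P is larger.

P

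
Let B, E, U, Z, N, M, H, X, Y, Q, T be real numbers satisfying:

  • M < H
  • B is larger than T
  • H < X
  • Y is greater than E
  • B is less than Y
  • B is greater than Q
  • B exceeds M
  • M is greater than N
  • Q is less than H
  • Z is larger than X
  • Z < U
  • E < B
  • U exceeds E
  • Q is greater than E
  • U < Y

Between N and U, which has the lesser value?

N < M < H < X < Z < U, by transitivity through M, H, X, Z.
So N < U; N is the smaller of the two.

N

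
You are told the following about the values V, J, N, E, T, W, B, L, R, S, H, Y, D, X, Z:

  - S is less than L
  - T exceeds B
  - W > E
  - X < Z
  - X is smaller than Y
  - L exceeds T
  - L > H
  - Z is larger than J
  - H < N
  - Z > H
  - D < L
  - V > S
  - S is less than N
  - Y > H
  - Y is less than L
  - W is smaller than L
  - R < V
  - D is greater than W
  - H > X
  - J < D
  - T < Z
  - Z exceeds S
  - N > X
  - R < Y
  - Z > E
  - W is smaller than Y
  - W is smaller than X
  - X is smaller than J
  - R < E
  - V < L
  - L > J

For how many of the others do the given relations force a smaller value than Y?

From Y the given relations immediately reach R, W, X, H.
From those, E — 5 in total.
Nothing else is reachable below Y; 5 in all.

5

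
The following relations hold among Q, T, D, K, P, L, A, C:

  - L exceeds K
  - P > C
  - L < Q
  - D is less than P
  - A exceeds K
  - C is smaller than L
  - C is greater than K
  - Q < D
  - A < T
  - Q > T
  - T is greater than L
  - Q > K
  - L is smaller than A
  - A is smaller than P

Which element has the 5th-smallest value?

T

Piecing the relations together gives one ordering: K < C < L < A < T < Q < D < P.
The 5th smallest is T.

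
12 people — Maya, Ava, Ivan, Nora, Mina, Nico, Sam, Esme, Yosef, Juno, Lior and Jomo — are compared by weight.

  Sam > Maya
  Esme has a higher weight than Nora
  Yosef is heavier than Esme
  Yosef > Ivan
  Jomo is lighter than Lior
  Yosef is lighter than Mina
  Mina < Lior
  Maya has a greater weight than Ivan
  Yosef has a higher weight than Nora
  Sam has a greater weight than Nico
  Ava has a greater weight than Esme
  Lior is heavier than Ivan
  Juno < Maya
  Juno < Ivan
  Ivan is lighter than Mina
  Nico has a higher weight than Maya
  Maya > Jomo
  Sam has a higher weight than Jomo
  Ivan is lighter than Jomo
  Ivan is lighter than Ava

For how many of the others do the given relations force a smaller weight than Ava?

Directly below Ava: Ivan, Esme.
One step further: Juno, Nora (4 so far).
Nothing else is reachable below Ava; 4 in all.

4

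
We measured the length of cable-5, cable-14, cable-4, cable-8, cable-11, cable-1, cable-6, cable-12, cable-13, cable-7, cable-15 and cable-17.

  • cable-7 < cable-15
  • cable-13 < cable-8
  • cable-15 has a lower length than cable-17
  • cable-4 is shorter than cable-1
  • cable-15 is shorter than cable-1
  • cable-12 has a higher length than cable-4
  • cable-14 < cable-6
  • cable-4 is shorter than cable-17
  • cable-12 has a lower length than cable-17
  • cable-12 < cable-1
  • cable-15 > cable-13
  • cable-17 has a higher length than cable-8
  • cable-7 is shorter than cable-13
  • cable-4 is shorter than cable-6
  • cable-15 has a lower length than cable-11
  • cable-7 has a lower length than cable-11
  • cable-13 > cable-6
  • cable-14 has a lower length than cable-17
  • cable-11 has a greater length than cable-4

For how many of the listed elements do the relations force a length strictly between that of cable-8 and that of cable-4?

2

Chaining upward from cable-4 reaches: cable-6, cable-13, cable-12, cable-15, cable-1, cable-11, cable-17.
Chaining downward from cable-8 reaches: cable-14, cable-7, cable-6, cable-13.
Strictly between cable-4 and cable-8 are those in both lists: cable-6, cable-13 — 2 elements.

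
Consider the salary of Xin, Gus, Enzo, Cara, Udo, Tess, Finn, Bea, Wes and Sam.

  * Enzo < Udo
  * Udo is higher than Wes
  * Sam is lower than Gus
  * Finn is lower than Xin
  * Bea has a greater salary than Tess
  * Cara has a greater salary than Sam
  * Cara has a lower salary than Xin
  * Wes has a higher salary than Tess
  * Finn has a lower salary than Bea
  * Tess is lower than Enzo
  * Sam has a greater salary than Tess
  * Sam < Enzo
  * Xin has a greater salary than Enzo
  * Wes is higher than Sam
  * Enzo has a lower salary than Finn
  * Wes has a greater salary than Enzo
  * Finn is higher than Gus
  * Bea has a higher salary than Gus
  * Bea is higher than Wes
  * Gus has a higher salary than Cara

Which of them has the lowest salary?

Tess

Chaining upward from Tess: directly above it, Sam, Enzo, Wes, Bea; then Cara, Gus, Finn, Udo, Xin.
That covers every other element, and nothing is given below Tess, so Tess is the lowest salary.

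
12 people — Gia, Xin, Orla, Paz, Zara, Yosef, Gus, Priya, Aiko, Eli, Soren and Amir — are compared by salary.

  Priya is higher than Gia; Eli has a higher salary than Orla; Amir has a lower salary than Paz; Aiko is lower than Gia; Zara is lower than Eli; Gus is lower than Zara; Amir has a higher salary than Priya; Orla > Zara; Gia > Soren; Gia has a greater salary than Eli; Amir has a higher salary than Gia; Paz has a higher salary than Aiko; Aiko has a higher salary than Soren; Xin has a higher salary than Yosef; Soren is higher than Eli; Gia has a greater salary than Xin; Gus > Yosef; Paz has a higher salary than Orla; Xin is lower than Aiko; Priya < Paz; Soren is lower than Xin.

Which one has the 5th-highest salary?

Aiko

Piecing the relations together gives one ordering: Yosef < Gus < Zara < Orla < Eli < Soren < Xin < Aiko < Gia < Priya < Amir < Paz.
Counting 5 from the largest end gives Aiko.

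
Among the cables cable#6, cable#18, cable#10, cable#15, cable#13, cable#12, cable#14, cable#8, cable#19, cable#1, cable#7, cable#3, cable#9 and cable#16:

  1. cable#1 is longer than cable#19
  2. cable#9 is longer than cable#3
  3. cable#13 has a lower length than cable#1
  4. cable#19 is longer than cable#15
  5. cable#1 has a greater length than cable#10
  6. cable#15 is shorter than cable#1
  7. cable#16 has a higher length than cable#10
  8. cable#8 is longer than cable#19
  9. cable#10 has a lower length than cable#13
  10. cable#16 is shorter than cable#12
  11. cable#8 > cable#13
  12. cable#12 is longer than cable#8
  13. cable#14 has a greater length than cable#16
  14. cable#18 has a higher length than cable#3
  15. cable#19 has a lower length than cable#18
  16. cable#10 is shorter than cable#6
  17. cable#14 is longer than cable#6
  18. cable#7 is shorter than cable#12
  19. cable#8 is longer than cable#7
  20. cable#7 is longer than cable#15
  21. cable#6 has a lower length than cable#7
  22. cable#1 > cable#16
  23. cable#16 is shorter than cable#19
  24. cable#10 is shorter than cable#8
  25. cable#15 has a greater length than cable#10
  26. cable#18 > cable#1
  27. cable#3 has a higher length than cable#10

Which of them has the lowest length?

cable#10

Chaining upward from cable#10: directly above it, cable#15, cable#6, cable#3, cable#16, cable#13, cable#8, cable#1; then cable#9, cable#7, cable#14, cable#19, cable#12, cable#18.
That covers every other element, and nothing is given below cable#10, so cable#10 is the lowest length.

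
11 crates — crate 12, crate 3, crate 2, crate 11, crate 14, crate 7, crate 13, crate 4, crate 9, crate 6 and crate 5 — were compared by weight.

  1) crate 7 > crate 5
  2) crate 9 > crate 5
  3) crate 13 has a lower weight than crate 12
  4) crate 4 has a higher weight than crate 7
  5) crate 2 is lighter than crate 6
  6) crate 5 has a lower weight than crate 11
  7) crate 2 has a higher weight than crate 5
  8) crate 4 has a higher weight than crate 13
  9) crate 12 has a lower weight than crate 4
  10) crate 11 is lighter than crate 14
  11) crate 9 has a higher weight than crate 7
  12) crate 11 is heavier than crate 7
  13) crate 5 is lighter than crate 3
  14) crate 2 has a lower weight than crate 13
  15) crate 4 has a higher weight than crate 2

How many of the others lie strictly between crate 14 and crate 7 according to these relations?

Chaining upward from crate 7 reaches: crate 11, crate 9, crate 4.
Chaining downward from crate 14 reaches: crate 5, crate 11.
Strictly between crate 7 and crate 14 are those in both lists: crate 11 — 1 element.

1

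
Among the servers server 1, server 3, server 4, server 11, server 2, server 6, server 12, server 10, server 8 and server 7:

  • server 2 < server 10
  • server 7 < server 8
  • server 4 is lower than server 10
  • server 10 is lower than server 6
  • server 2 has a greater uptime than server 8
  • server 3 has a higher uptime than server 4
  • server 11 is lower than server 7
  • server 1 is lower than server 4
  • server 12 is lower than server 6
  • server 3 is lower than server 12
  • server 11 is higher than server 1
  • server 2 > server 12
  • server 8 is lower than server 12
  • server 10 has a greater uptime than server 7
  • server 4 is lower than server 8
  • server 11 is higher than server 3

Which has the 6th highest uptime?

server 7

The consecutive relations fix a unique order: server 1 < server 4 < server 3 < server 11 < server 7 < server 8 < server 12 < server 2 < server 10 < server 6.
Counting 6 from the largest end gives server 7.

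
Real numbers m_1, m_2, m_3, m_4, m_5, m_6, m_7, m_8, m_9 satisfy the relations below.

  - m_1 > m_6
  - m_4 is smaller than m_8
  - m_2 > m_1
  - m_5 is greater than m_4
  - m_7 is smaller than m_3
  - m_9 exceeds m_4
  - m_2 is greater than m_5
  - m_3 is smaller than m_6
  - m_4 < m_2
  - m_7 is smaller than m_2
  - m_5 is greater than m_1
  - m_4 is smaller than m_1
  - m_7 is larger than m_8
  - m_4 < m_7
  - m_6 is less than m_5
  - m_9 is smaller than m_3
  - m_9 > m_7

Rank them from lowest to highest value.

m_4 < m_8 < m_7 < m_9 < m_3 < m_6 < m_1 < m_5 < m_2

The consecutive links are each given: m_4 < m_8; m_8 < m_7; m_7 < m_9; m_9 < m_3; m_3 < m_6; m_6 < m_1; m_1 < m_5; m_5 < m_2.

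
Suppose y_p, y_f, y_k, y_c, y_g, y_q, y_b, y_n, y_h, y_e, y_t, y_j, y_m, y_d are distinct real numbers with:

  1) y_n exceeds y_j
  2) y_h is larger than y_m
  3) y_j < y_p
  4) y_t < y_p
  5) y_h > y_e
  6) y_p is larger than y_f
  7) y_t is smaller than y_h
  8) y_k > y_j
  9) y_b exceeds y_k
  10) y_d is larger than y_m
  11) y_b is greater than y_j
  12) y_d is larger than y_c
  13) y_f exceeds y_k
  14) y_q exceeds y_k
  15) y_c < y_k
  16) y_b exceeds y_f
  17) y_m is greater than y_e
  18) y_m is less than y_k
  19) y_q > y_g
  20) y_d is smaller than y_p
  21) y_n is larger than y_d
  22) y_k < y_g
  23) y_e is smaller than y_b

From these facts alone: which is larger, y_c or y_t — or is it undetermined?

Following every chain through y_c: above y_c we get y_k, y_f, y_d, y_g, y_p, y_n, y_b, y_q.
y_t is not reached, and no chain runs the other way from y_t to y_c.
So the given relations leave the order of y_c and y_t undetermined.

undetermined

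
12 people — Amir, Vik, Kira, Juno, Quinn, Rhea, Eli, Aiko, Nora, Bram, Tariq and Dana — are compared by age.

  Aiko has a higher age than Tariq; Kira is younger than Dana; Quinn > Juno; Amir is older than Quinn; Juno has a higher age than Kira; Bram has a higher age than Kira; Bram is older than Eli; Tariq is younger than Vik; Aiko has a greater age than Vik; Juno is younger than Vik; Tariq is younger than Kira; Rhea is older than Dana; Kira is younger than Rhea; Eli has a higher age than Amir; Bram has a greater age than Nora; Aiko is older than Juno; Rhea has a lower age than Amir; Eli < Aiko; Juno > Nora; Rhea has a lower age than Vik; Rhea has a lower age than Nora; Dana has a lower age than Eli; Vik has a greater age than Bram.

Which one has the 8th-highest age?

Chaining the given pairs: Tariq < Kira < Dana < Rhea < Nora < Juno < Quinn < Amir < Eli < Bram < Vik < Aiko.
Counting 8 from the largest end gives Nora.

Nora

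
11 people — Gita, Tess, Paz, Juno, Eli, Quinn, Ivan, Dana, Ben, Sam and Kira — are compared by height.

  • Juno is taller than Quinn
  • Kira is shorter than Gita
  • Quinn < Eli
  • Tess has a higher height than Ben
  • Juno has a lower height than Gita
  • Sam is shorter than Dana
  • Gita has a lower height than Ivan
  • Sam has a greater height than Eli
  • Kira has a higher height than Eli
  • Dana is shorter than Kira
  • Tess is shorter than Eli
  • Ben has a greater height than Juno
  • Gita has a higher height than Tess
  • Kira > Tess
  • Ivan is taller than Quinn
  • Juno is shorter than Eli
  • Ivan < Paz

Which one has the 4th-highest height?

Kira

Chaining the given pairs: Quinn < Juno < Ben < Tess < Eli < Sam < Dana < Kira < Gita < Ivan < Paz.
Counting 4 from the largest end gives Kira.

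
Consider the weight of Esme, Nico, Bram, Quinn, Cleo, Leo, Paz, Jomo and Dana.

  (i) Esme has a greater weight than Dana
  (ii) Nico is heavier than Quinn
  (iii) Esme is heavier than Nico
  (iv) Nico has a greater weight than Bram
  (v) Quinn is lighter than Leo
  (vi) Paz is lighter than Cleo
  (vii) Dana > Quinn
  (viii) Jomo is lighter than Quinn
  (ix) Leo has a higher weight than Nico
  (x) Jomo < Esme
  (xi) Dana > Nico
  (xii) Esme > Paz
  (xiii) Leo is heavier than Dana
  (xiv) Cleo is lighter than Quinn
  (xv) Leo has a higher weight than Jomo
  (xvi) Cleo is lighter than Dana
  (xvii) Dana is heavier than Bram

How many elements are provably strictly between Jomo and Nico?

The relations place Jomo below Nico. An element lies strictly between them when it is forced above Jomo and also forced below Nico.
Above Jomo: {Quinn, Dana, Leo, Esme}. Below Nico: {Paz, Cleo, Bram, Quinn}.
Intersection: {Quinn} — 1.

1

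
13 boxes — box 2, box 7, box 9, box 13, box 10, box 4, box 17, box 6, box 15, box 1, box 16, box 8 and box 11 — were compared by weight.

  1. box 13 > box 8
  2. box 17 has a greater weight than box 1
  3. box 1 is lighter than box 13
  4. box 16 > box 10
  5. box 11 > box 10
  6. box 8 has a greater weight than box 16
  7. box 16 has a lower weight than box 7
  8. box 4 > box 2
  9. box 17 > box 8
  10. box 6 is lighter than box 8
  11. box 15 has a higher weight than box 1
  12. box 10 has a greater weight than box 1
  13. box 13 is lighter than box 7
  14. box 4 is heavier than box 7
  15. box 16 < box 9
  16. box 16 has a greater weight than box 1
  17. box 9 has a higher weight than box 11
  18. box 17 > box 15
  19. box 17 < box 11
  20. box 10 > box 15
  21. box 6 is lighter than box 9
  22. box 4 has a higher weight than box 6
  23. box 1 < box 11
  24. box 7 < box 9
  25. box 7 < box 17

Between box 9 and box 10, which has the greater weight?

box 10 < box 16 and box 16 < box 8 give box 10 < box 8.
Then box 8 < box 13 extends the chain to box 13.
With box 13 < box 7: box 10 < box 16 < box 8 < box 13 < box 7.
Then box 7 < box 17 extends the chain to box 17.
Then box 17 < box 11 extends the chain to box 11.
With box 11 < box 9: box 10 < box 16 < box 8 < box 13 < box 7 < box 17 < box 11 < box 9.
So box 10 < box 9; box 9 is the heavier of the two.

box 9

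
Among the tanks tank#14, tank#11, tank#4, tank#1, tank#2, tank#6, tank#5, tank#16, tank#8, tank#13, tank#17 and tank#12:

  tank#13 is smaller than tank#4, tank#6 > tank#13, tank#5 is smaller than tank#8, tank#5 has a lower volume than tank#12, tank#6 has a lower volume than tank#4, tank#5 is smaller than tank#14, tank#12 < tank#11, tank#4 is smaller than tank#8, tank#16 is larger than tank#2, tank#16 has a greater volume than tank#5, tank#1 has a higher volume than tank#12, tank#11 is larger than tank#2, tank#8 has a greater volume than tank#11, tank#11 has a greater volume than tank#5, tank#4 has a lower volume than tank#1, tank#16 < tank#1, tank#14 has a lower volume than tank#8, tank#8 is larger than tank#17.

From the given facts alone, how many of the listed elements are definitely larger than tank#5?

6

Directly above tank#5: tank#14, tank#16, tank#12, tank#11, tank#8.
One step further: tank#1 (6 so far).
Nothing else is reachable above tank#5; 6 in all.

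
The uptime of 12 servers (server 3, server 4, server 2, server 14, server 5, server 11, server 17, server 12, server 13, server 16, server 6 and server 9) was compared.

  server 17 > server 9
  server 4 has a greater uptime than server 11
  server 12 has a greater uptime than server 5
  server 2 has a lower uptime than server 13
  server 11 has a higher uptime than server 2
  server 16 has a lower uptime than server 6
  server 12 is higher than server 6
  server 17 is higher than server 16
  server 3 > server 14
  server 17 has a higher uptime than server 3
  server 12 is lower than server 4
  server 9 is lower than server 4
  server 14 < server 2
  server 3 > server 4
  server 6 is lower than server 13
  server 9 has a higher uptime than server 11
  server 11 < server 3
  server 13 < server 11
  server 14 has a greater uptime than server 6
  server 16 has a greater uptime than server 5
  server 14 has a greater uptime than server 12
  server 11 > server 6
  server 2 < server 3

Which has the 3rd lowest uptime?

Piecing the relations together gives one ordering: server 5 < server 16 < server 6 < server 12 < server 14 < server 2 < server 13 < server 11 < server 9 < server 4 < server 3 < server 17.
The 3rd smallest is server 6.

server 6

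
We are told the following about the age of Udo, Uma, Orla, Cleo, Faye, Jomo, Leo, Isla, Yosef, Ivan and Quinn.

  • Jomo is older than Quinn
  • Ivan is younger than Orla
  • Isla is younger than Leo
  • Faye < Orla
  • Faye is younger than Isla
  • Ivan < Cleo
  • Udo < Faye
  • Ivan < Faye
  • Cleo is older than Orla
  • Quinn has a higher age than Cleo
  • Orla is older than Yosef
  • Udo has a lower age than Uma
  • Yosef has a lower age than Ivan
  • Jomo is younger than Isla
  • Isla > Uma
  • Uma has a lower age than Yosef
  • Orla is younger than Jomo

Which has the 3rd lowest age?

Yosef

Piecing the relations together gives one ordering: Udo < Uma < Yosef < Ivan < Faye < Orla < Cleo < Quinn < Jomo < Isla < Leo.
The 3rd smallest is Yosef.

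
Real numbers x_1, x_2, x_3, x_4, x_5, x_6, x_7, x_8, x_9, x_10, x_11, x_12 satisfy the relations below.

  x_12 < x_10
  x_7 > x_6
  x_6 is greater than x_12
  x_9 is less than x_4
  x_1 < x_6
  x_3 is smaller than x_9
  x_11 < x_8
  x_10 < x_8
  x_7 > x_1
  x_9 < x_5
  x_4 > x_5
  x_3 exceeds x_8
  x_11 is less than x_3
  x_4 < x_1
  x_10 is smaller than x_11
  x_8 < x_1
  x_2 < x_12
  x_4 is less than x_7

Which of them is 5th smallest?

x_8

Piecing the relations together gives one ordering: x_2 < x_12 < x_10 < x_11 < x_8 < x_3 < x_9 < x_5 < x_4 < x_1 < x_6 < x_7.
The 5th smallest is x_8.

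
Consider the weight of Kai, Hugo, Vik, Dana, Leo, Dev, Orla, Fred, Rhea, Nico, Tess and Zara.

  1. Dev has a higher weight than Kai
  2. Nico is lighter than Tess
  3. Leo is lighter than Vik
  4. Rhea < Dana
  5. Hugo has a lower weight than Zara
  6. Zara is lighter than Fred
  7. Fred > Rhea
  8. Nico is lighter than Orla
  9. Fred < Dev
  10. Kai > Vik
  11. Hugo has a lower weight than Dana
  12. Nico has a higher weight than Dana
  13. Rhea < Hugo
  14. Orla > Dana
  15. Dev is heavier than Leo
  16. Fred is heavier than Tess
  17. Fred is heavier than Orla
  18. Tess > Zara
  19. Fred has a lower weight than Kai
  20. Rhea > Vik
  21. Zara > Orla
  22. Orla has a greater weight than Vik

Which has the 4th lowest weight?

Chaining the given pairs: Leo < Vik < Rhea < Hugo < Dana < Nico < Orla < Zara < Tess < Fred < Kai < Dev.
The 4th smallest is Hugo.

Hugo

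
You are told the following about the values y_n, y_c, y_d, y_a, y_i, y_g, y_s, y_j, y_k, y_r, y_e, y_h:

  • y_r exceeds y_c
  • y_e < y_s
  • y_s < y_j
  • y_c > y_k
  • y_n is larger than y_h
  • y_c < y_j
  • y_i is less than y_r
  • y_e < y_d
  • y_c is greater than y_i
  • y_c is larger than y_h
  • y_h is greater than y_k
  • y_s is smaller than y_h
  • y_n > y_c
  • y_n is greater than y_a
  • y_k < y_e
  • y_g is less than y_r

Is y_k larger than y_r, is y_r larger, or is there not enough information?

y_r

y_k < y_e and y_e < y_s give y_k < y_s.
Then y_s < y_h extends the chain to y_h.
Then y_h < y_c extends the chain to y_c.
Then y_c < y_r extends the chain to y_r.
So y_r is larger.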